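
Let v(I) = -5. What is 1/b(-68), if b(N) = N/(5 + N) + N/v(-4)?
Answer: 315/4624 ≈ 0.068123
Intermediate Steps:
b(N) = -N/5 + N/(5 + N) (b(N) = N/(5 + N) + N/(-5) = N/(5 + N) + N*(-1/5) = N/(5 + N) - N/5 = -N/5 + N/(5 + N))
1/b(-68) = 1/(-1*(-68)**2/(25 + 5*(-68))) = 1/(-1*4624/(25 - 340)) = 1/(-1*4624/(-315)) = 1/(-1*4624*(-1/315)) = 1/(4624/315) = 315/4624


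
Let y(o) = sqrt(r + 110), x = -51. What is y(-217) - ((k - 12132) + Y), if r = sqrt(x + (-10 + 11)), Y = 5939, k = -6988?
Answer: 13181 + sqrt(110 + 5*I*sqrt(2)) ≈ 13192.0 + 0.33693*I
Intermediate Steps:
r = 5*I*sqrt(2) (r = sqrt(-51 + (-10 + 11)) = sqrt(-51 + 1) = sqrt(-50) = 5*I*sqrt(2) ≈ 7.0711*I)
y(o) = sqrt(110 + 5*I*sqrt(2)) (y(o) = sqrt(5*I*sqrt(2) + 110) = sqrt(110 + 5*I*sqrt(2)))
y(-217) - ((k - 12132) + Y) = sqrt(110 + 5*I*sqrt(2)) - ((-6988 - 12132) + 5939) = sqrt(110 + 5*I*sqrt(2)) - (-19120 + 5939) = sqrt(110 + 5*I*sqrt(2)) - 1*(-13181) = sqrt(110 + 5*I*sqrt(2)) + 13181 = 13181 + sqrt(110 + 5*I*sqrt(2))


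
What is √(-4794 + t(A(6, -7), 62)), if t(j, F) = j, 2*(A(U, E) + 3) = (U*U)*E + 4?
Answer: I*√4921 ≈ 70.15*I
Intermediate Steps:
A(U, E) = -1 + E*U²/2 (A(U, E) = -3 + ((U*U)*E + 4)/2 = -3 + (U²*E + 4)/2 = -3 + (E*U² + 4)/2 = -3 + (4 + E*U²)/2 = -3 + (2 + E*U²/2) = -1 + E*U²/2)
√(-4794 + t(A(6, -7), 62)) = √(-4794 + (-1 + (½)*(-7)*6²)) = √(-4794 + (-1 + (½)*(-7)*36)) = √(-4794 + (-1 - 126)) = √(-4794 - 127) = √(-4921) = I*√4921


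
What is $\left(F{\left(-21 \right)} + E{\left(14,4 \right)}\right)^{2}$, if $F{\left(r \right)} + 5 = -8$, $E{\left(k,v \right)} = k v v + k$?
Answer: $50625$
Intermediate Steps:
$E{\left(k,v \right)} = k + k v^{2}$ ($E{\left(k,v \right)} = k v^{2} + k = k + k v^{2}$)
$F{\left(r \right)} = -13$ ($F{\left(r \right)} = -5 - 8 = -13$)
$\left(F{\left(-21 \right)} + E{\left(14,4 \right)}\right)^{2} = \left(-13 + 14 \left(1 + 4^{2}\right)\right)^{2} = \left(-13 + 14 \left(1 + 16\right)\right)^{2} = \left(-13 + 14 \cdot 17\right)^{2} = \left(-13 + 238\right)^{2} = 225^{2} = 50625$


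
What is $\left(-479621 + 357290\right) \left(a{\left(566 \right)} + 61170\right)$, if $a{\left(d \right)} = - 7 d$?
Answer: $-6998311848$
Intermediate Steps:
$\left(-479621 + 357290\right) \left(a{\left(566 \right)} + 61170\right) = \left(-479621 + 357290\right) \left(\left(-7\right) 566 + 61170\right) = - 122331 \left(-3962 + 61170\right) = \left(-122331\right) 57208 = -6998311848$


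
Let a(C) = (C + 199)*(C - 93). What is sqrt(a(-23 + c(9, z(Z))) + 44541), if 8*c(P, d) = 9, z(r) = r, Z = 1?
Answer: sqrt(1548401)/8 ≈ 155.54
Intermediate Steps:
c(P, d) = 9/8 (c(P, d) = (1/8)*9 = 9/8)
a(C) = (-93 + C)*(199 + C) (a(C) = (199 + C)*(-93 + C) = (-93 + C)*(199 + C))
sqrt(a(-23 + c(9, z(Z))) + 44541) = sqrt((-18507 + (-23 + 9/8)**2 + 106*(-23 + 9/8)) + 44541) = sqrt((-18507 + (-175/8)**2 + 106*(-175/8)) + 44541) = sqrt((-18507 + 30625/64 - 9275/4) + 44541) = sqrt(-1302223/64 + 44541) = sqrt(1548401/64) = sqrt(1548401)/8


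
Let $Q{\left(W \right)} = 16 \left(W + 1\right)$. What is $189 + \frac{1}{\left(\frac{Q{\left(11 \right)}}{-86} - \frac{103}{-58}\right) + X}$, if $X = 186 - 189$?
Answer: $\frac{1626875}{8621} \approx 188.71$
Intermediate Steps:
$X = -3$
$Q{\left(W \right)} = 16 + 16 W$ ($Q{\left(W \right)} = 16 \left(1 + W\right) = 16 + 16 W$)
$189 + \frac{1}{\left(\frac{Q{\left(11 \right)}}{-86} - \frac{103}{-58}\right) + X} = 189 + \frac{1}{\left(\frac{16 + 16 \cdot 11}{-86} - \frac{103}{-58}\right) - 3} = 189 + \frac{1}{\left(\left(16 + 176\right) \left(- \frac{1}{86}\right) - - \frac{103}{58}\right) - 3} = 189 + \frac{1}{\left(192 \left(- \frac{1}{86}\right) + \frac{103}{58}\right) - 3} = 189 + \frac{1}{\left(- \frac{96}{43} + \frac{103}{58}\right) - 3} = 189 + \frac{1}{- \frac{1139}{2494} - 3} = 189 + \frac{1}{- \frac{8621}{2494}} = 189 - \frac{2494}{8621} = \frac{1626875}{8621}$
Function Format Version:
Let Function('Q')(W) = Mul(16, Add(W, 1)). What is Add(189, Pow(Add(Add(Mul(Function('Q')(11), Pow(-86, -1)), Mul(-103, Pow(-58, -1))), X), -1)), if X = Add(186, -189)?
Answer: Rational(1626875, 8621) ≈ 188.71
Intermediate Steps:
X = -3
Function('Q')(W) = Add(16, Mul(16, W)) (Function('Q')(W) = Mul(16, Add(1, W)) = Add(16, Mul(16, W)))
Add(189, Pow(Add(Add(Mul(Function('Q')(11), Pow(-86, -1)), Mul(-103, Pow(-58, -1))), X), -1)) = Add(189, Pow(Add(Add(Mul(Add(16, Mul(16, 11)), Pow(-86, -1)), Mul(-103, Pow(-58, -1))), -3), -1)) = Add(189, Pow(Add(Add(Mul(Add(16, 176), Rational(-1, 86)), Mul(-103, Rational(-1, 58))), -3), -1)) = Add(189, Pow(Add(Add(Mul(192, Rational(-1, 86)), Rational(103, 58)), -3), -1)) = Add(189, Pow(Add(Add(Rational(-96, 43), Rational(103, 58)), -3), -1)) = Add(189, Pow(Add(Rational(-1139, 2494), -3), -1)) = Add(189, Pow(Rational(-8621, 2494), -1)) = Add(189, Rational(-2494, 8621)) = Rational(1626875, 8621)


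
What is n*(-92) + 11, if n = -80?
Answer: 7371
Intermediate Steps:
n*(-92) + 11 = -80*(-92) + 11 = 7360 + 11 = 7371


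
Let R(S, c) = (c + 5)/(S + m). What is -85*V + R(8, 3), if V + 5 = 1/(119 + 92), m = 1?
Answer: 807998/1899 ≈ 425.49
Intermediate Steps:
V = -1054/211 (V = -5 + 1/(119 + 92) = -5 + 1/211 = -1054/211 ≈ -4.9953)
R(S, c) = (5 + c)/(1 + S) (R(S, c) = (c + 5)/(S + 1) = (5 + c)/(1 + S))
-85*V + R(8, 3) = -85*(-1054/211) + (5 + 3)/(1 + 8) = 89590/211 + 8/9 = 807998/1899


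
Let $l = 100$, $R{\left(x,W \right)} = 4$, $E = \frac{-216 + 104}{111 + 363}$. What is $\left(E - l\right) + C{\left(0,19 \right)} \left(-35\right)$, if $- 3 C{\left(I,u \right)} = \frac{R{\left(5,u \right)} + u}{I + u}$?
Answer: $- \frac{387769}{4503} \approx -86.114$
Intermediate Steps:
$E = - \frac{56}{237}$ ($E = - \frac{112}{474} = \left(-112\right) \frac{1}{474} = - \frac{56}{237} \approx -0.23629$)
$C{\left(I,u \right)} = - \frac{4 + u}{3 \left(I + u\right)}$ ($C{\left(I,u \right)} = - \frac{\left(4 + u\right) \frac{1}{I + u}}{3} = - \frac{\frac{1}{I + u} \left(4 + u\right)}{3} = - \frac{4 + u}{3 \left(I + u\right)}$)
$\left(E - l\right) + C{\left(0,19 \right)} \left(-35\right) = \left(- \frac{56}{237} - 100\right) + \frac{-4 - 19}{3 \left(0 + 19\right)} \left(-35\right) = \left(- \frac{56}{237} - 100\right) + \frac{-4 - 19}{3 \cdot 19} \left(-35\right) = - \frac{23756}{237} + \frac{1}{3} \cdot \frac{1}{19} \left(-23\right) \left(-35\right) = - \frac{23756}{237} - - \frac{805}{57} = - \frac{23756}{237} + \frac{805}{57} = - \frac{387769}{4503}$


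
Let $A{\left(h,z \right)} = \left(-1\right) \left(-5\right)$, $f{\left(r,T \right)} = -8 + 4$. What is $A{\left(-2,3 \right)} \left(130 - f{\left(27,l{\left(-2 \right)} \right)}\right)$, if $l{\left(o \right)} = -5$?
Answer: $670$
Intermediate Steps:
$f{\left(r,T \right)} = -4$
$A{\left(h,z \right)} = 5$
$A{\left(-2,3 \right)} \left(130 - f{\left(27,l{\left(-2 \right)} \right)}\right) = 5 \left(130 - -4\right) = 5 \left(130 + 4\right) = 5 \cdot 134 = 670$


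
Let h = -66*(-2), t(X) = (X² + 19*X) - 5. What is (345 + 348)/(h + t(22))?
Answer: 33/49 ≈ 0.67347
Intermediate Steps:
t(X) = -5 + X² + 19*X
h = 132
(345 + 348)/(h + t(22)) = (345 + 348)/(132 + (-5 + 22² + 19*22)) = 693/(132 + (-5 + 484 + 418)) = 693/(132 + 897) = 693/1029 = 693*(1/1029) = 33/49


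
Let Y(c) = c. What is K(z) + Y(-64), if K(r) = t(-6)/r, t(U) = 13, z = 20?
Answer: -1267/20 ≈ -63.350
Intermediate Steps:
K(r) = 13/r
K(z) + Y(-64) = 13/20 - 64 = -1267/20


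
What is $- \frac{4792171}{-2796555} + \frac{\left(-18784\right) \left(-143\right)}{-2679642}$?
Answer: $\frac{888240456437}{1248961038885} \approx 0.71118$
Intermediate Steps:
$- \frac{4792171}{-2796555} + \frac{\left(-18784\right) \left(-143\right)}{-2679642} = \left(-4792171\right) \left(- \frac{1}{2796555}\right) + 2686112 \left(- \frac{1}{2679642}\right) = \frac{4792171}{2796555} - \frac{1343056}{1339821} = \frac{888240456437}{1248961038885}$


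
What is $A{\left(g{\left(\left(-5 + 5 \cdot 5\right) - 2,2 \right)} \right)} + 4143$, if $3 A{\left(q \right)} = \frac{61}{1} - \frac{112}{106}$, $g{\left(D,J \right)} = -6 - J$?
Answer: $\frac{220638}{53} \approx 4163.0$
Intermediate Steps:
$A{\left(q \right)} = \frac{1059}{53}$ ($A{\left(q \right)} = \frac{\frac{61}{1} - \frac{112}{106}}{3} = \frac{61 \cdot 1 - \frac{56}{53}}{3} = \frac{61 - \frac{56}{53}}{3} = \frac{1}{3} \cdot \frac{3177}{53} = \frac{1059}{53}$)
$A{\left(g{\left(\left(-5 + 5 \cdot 5\right) - 2,2 \right)} \right)} + 4143 = \frac{1059}{53} + 4143 = \frac{220638}{53}$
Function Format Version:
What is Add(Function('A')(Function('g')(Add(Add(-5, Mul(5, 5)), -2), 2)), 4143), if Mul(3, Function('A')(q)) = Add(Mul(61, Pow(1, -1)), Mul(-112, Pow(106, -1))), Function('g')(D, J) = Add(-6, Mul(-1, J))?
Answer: Rational(220638, 53) ≈ 4163.0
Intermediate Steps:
Function('A')(q) = Rational(1059, 53) (Function('A')(q) = Mul(Rational(1, 3), Add(Mul(61, Pow(1, -1)), Mul(-112, Pow(106, -1)))) = Mul(Rational(1, 3), Add(Mul(61, 1), Mul(-112, Rational(1, 106)))) = Mul(Rational(1, 3), Add(61, Rational(-56, 53))) = Mul(Rational(1, 3), Rational(3177, 53)) = Rational(1059, 53))
Add(Function('A')(Function('g')(Add(Add(-5, Mul(5, 5)), -2), 2)), 4143) = Add(Rational(1059, 53), 4143) = Rational(220638, 53)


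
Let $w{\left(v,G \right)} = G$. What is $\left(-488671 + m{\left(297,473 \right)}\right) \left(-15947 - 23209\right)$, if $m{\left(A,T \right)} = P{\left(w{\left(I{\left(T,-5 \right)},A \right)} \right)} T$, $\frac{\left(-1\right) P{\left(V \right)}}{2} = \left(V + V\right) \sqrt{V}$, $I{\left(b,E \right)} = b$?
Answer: $19134401676 + 66008088432 \sqrt{33} \approx 3.9832 \cdot 10^{11}$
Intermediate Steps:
$P{\left(V \right)} = - 4 V^{\frac{3}{2}}$ ($P{\left(V \right)} = - 2 \left(V + V\right) \sqrt{V} = - 2 \cdot 2 V \sqrt{V} = - 2 \cdot 2 V^{\frac{3}{2}} = - 4 V^{\frac{3}{2}}$)
$m{\left(A,T \right)} = - 4 T A^{\frac{3}{2}}$ ($m{\left(A,T \right)} = - 4 A^{\frac{3}{2}} T = - 4 T A^{\frac{3}{2}}$)
$\left(-488671 + m{\left(297,473 \right)}\right) \left(-15947 - 23209\right) = \left(-488671 - 1892 \cdot 297^{\frac{3}{2}}\right) \left(-15947 - 23209\right) = \left(-488671 - 1892 \cdot 891 \sqrt{33}\right) \left(-39156\right) = \left(-488671 - 1685772 \sqrt{33}\right) \left(-39156\right) = 19134401676 + 66008088432 \sqrt{33}$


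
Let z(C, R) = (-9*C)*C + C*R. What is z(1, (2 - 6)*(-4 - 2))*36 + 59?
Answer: 599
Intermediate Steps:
z(C, R) = -9*C**2 + C*R
z(1, (2 - 6)*(-4 - 2))*36 + 59 = (1*((2 - 6)*(-4 - 2) - 9*1))*36 + 59 = (1*(-4*(-6) - 9))*36 + 59 = (1*(24 - 9))*36 + 59 = (1*15)*36 + 59 = 15*36 + 59 = 540 + 59 = 599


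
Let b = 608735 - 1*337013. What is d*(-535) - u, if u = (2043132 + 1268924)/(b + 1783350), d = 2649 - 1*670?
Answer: -271980202267/256884 ≈ -1.0588e+6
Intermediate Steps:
b = 271722 (b = 608735 - 337013 = 271722)
d = 1979 (d = 2649 - 670 = 1979)
u = 414007/256884 (u = (2043132 + 1268924)/(271722 + 1783350) = 3312056/2055072 = 3312056*(1/2055072) = 414007/256884 ≈ 1.6116)
d*(-535) - u = 1979*(-535) - 1*414007/256884 = -1058765 - 414007/256884 = -271980202267/256884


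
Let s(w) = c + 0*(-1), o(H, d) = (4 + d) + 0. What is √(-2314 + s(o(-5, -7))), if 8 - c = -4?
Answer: I*√2302 ≈ 47.979*I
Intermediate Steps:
c = 12 (c = 8 - 1*(-4) = 8 + 4 = 12)
o(H, d) = 4 + d
s(w) = 12 (s(w) = 12 + 0*(-1) = 12 + 0 = 12)
√(-2314 + s(o(-5, -7))) = √(-2314 + 12) = √(-2302) = I*√2302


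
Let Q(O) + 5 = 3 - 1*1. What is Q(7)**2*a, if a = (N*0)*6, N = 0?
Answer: 0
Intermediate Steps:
Q(O) = -3 (Q(O) = -5 + (3 - 1*1) = -5 + (3 - 1) = -5 + 2 = -3)
a = 0 (a = (0*0)*6 = 0*6 = 0)
Q(7)**2*a = (-3)**2*0 = 9*0 = 0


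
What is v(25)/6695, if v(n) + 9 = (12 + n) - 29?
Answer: -1/6695 ≈ -0.00014937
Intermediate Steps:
v(n) = -26 + n (v(n) = -9 + ((12 + n) - 29) = -9 + (-17 + n) = -26 + n)
v(25)/6695 = (-26 + 25)/6695 = -1*1/6695 = -1/6695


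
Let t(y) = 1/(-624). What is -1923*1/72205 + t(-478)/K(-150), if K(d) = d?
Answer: -35984119/1351677600 ≈ -0.026622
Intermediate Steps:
t(y) = -1/624
-1923*1/72205 + t(-478)/K(-150) = -1923*1/72205 - 1/624/(-150) = -1923*1/72205 - 1/624*(-1/150) = -1923/72205 + 1/93600 = -35984119/1351677600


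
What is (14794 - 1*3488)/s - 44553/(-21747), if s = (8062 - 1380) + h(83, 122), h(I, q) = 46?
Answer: 90937361/24385636 ≈ 3.7291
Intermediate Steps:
s = 6728 (s = (8062 - 1380) + 46 = 6682 + 46 = 6728)
(14794 - 1*3488)/s - 44553/(-21747) = (14794 - 1*3488)/6728 - 44553/(-21747) = (14794 - 3488)*(1/6728) - 44553*(-1/21747) = 11306*(1/6728) + 14851/7249 = 5653/3364 + 14851/7249 = 90937361/24385636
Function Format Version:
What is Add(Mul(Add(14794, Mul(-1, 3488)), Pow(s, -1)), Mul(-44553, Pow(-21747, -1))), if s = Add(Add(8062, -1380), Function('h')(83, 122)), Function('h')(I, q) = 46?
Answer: Rational(90937361, 24385636) ≈ 3.7291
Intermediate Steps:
s = 6728 (s = Add(Add(8062, -1380), 46) = Add(6682, 46) = 6728)
Add(Mul(Add(14794, Mul(-1, 3488)), Pow(s, -1)), Mul(-44553, Pow(-21747, -1))) = Add(Mul(Add(14794, Mul(-1, 3488)), Pow(6728, -1)), Mul(-44553, Pow(-21747, -1))) = Add(Mul(Add(14794, -3488), Rational(1, 6728)), Mul(-44553, Rational(-1, 21747))) = Add(Mul(11306, Rational(1, 6728)), Rational(14851, 7249)) = Add(Rational(5653, 3364), Rational(14851, 7249)) = Rational(90937361, 24385636)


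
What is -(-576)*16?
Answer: 9216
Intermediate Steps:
-(-576)*16 = -1*(-9216) = 9216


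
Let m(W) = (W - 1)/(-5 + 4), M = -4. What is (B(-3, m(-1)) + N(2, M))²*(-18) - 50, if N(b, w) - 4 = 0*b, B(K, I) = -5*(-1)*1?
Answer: -1508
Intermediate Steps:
m(W) = 1 - W (m(W) = (-1 + W)/(-1) = (-1 + W)*(-1) = 1 - W)
B(K, I) = 5 (B(K, I) = 5*1 = 5)
N(b, w) = 4 (N(b, w) = 4 + 0*b = 4 + 0 = 4)
(B(-3, m(-1)) + N(2, M))²*(-18) - 50 = (5 + 4)²*(-18) - 50 = 9²*(-18) - 50 = 81*(-18) - 50 = -1458 - 50 = -1508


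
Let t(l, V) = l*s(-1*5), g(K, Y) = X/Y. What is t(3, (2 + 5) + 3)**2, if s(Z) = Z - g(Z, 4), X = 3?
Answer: 4761/16 ≈ 297.56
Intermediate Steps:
g(K, Y) = 3/Y
s(Z) = -3/4 + Z (s(Z) = Z - 3/4 = -3/4 + Z)
t(l, V) = -23*l/4 (t(l, V) = l*(-3/4 - 1*5) = l*(-3/4 - 5) = l*(-23/4) = -23*l/4)
t(3, (2 + 5) + 3)**2 = (-23/4*3)**2 = (-69/4)**2 = 4761/16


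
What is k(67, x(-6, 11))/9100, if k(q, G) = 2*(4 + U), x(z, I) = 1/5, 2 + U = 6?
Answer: 4/2275 ≈ 0.0017582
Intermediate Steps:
U = 4 (U = -2 + 6 = 4)
x(z, I) = ⅕
k(q, G) = 16 (k(q, G) = 2*(4 + 4) = 2*8 = 16)
k(67, x(-6, 11))/9100 = 16/9100 = 16*(1/9100) = 4/2275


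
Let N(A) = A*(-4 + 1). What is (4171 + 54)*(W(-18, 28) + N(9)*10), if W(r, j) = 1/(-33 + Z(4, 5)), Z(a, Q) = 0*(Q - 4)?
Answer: -37648975/33 ≈ -1.1409e+6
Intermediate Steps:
N(A) = -3*A (N(A) = A*(-3) = -3*A)
Z(a, Q) = 0 (Z(a, Q) = 0*(-4 + Q) = 0)
W(r, j) = -1/33 (W(r, j) = 1/(-33 + 0) = 1/(-33) = -1/33)
(4171 + 54)*(W(-18, 28) + N(9)*10) = (4171 + 54)*(-1/33 - 3*9*10) = 4225*(-1/33 - 27*10) = 4225*(-1/33 - 270) = 4225*(-8911/33) = -37648975/33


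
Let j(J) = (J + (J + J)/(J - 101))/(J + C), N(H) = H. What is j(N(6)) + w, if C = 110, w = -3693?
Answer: -20348151/5510 ≈ -3692.9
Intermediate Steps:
j(J) = (J + 2*J/(-101 + J))/(110 + J) (j(J) = (J + (J + J)/(J - 101))/(J + 110) = (J + (2*J)/(-101 + J))/(110 + J) = (J + 2*J/(-101 + J))/(110 + J))
j(N(6)) + w = 6*(-99 + 6)/(-11110 + 6**2 + 9*6) - 3693 = 6*(-93)/(-11110 + 36 + 54) - 3693 = 6*(-93)/(-11020) - 3693 = 6*(-1/11020)*(-93) - 3693 = 279/5510 - 3693 = -20348151/5510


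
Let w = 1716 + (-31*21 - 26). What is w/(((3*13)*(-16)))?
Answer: -1039/624 ≈ -1.6651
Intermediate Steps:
w = 1039 (w = 1716 + (-651 - 26) = 1716 - 677 = 1039)
w/(((3*13)*(-16))) = 1039/(((3*13)*(-16))) = 1039/((39*(-16))) = 1039/(-624) = 1039*(-1/624) = -1039/624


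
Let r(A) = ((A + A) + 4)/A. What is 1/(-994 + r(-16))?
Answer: -4/3969 ≈ -0.0010078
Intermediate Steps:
r(A) = (4 + 2*A)/A (r(A) = (2*A + 4)/A = (4 + 2*A)/A)
1/(-994 + r(-16)) = 1/(-994 + (2 + 4/(-16))) = 1/(-994 + (2 + 4*(-1/16))) = 1/(-994 + (2 - ¼)) = 1/(-994 + 7/4) = 1/(-3969/4) = -4/3969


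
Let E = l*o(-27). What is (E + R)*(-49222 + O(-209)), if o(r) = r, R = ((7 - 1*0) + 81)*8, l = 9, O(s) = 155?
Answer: -22619887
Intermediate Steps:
R = 704 (R = ((7 + 0) + 81)*8 = (7 + 81)*8 = 88*8 = 704)
E = -243 (E = 9*(-27) = -243)
(E + R)*(-49222 + O(-209)) = (-243 + 704)*(-49222 + 155) = 461*(-49067) = -22619887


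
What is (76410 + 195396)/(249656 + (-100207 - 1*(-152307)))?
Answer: 135903/150878 ≈ 0.90075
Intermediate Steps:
(76410 + 195396)/(249656 + (-100207 - 1*(-152307))) = 271806/(249656 + (-100207 + 152307)) = 271806/(249656 + 52100) = 271806/301756 = 271806*(1/301756) = 135903/150878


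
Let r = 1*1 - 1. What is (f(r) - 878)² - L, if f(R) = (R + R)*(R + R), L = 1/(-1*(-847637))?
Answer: 653429801107/847637 ≈ 7.7088e+5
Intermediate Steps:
L = 1/847637 ≈ 1.1798e-6
r = 0 (r = 1 - 1 = 0)
f(R) = 4*R² (f(R) = (2*R)*(2*R) = 4*R²)
(f(r) - 878)² - L = (4*0² - 878)² - 1*1/847637 = (4*0 - 878)² - 1/847637 = (0 - 878)² - 1/847637 = (-878)² - 1/847637 = 770884 - 1/847637 = 653429801107/847637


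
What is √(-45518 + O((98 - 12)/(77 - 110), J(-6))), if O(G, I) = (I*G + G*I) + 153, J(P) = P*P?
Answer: 43*I*√2981/11 ≈ 213.43*I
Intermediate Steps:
J(P) = P²
O(G, I) = 153 + 2*G*I (O(G, I) = (G*I + G*I) + 153 = 2*G*I + 153 = 153 + 2*G*I)
√(-45518 + O((98 - 12)/(77 - 110), J(-6))) = √(-45518 + (153 + 2*((98 - 12)/(77 - 110))*(-6)²)) = √(-45518 + (153 + 2*(86/(-33))*36)) = √(-45518 + (153 + 2*(86*(-1/33))*36)) = √(-45518 + (153 + 2*(-86/33)*36)) = √(-45518 + (153 - 2064/11)) = √(-45518 - 381/11) = √(-501079/11) = 43*I*√2981/11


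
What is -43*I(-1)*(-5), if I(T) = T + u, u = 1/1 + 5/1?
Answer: 1075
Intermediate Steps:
u = 6 (u = 1*1 + 5*1 = 1 + 5 = 6)
I(T) = 6 + T (I(T) = T + 6 = 6 + T)
-43*I(-1)*(-5) = -43*(6 - 1)*(-5) = -43*5*(-5) = -215*(-5) = 1075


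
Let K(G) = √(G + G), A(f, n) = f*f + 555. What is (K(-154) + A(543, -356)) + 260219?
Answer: 555623 + 2*I*√77 ≈ 5.5562e+5 + 17.55*I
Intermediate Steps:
A(f, n) = 555 + f² (A(f, n) = f² + 555 = 555 + f²)
K(G) = √2*√G (K(G) = √(2*G) = √2*√G)
(K(-154) + A(543, -356)) + 260219 = (√2*√(-154) + (555 + 543²)) + 260219 = (√2*(I*√154) + (555 + 294849)) + 260219 = (2*I*√77 + 295404) + 260219 = (295404 + 2*I*√77) + 260219 = 555623 + 2*I*√77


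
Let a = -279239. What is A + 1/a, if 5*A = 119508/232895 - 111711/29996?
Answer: -6263972032734203/9753704368411900 ≈ -0.64221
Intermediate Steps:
A = -22432171377/34929592100 (A = (119508/232895 - 111711/29996)/5 = (⅕)*(-22432171377/6985918420) = -22432171377/34929592100 ≈ -0.64221)
A + 1/a = -22432171377/34929592100 + 1/(-279239) = -22432171377/34929592100 - 1/279239 = -6263972032734203/9753704368411900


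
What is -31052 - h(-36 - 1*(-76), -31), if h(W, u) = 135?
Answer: -31187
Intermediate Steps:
-31052 - h(-36 - 1*(-76), -31) = -31052 - 1*135 = -31052 - 135 = -31187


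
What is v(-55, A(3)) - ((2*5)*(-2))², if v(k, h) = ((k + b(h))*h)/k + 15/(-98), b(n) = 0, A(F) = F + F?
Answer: -38627/98 ≈ -394.15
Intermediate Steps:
A(F) = 2*F
v(k, h) = -15/98 + h (v(k, h) = ((k + 0)*h)/k + 15/(-98) = (k*h)/k + 15*(-1/98) = (h*k)/k - 15/98 = h - 15/98 = -15/98 + h)
v(-55, A(3)) - ((2*5)*(-2))² = (-15/98 + 2*3) - ((2*5)*(-2))² = (-15/98 + 6) - (10*(-2))² = 573/98 - 1*(-20)² = 573/98 - 1*400 = 573/98 - 400 = -38627/98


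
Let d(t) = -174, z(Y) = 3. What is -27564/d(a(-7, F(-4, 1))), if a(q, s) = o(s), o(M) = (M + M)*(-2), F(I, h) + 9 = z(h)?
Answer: 4594/29 ≈ 158.41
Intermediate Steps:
F(I, h) = -6 (F(I, h) = -9 + 3 = -6)
o(M) = -4*M (o(M) = (2*M)*(-2) = -4*M)
a(q, s) = -4*s
-27564/d(a(-7, F(-4, 1))) = -27564/(-174) = -27564*(-1/174) = 4594/29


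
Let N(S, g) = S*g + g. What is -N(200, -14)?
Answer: 2814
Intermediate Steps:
N(S, g) = g + S*g
-N(200, -14) = -(-14)*(1 + 200) = -(-14)*201 = -1*(-2814) = 2814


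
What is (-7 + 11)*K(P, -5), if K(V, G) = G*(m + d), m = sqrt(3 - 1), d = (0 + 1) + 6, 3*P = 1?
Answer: -140 - 20*sqrt(2) ≈ -168.28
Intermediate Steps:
P = 1/3 (P = (1/3)*1 = 1/3 ≈ 0.33333)
d = 7 (d = 1 + 6 = 7)
m = sqrt(2) ≈ 1.4142
K(V, G) = G*(7 + sqrt(2)) (K(V, G) = G*(sqrt(2) + 7) = G*(7 + sqrt(2)))
(-7 + 11)*K(P, -5) = (-7 + 11)*(-5*(7 + sqrt(2))) = 4*(-35 - 5*sqrt(2)) = -140 - 20*sqrt(2)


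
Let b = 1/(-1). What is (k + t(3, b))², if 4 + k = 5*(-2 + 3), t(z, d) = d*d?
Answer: 4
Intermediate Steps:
b = -1 (b = 1*(-1) = -1)
t(z, d) = d²
k = 1 (k = -4 + 5*(-2 + 3) = -4 + 5*1 = -4 + 5 = 1)
(k + t(3, b))² = (1 + (-1)²)² = (1 + 1)² = 2² = 4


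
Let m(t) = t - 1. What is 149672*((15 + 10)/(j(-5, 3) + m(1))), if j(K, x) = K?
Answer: -748360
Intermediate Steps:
m(t) = -1 + t
149672*((15 + 10)/(j(-5, 3) + m(1))) = 149672*((15 + 10)/(-5 + (-1 + 1))) = 149672*(25/(-5 + 0)) = 149672*(25/(-5)) = 149672*(25*(-⅕)) = 149672*(-5) = -748360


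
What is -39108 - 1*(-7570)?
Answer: -31538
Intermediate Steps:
-39108 - 1*(-7570) = -39108 + 7570 = -31538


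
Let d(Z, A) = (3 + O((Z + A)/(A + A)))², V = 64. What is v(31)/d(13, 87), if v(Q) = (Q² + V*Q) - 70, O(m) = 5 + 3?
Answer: 2875/121 ≈ 23.760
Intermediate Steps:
O(m) = 8
v(Q) = -70 + Q² + 64*Q (v(Q) = (Q² + 64*Q) - 70 = -70 + Q² + 64*Q)
d(Z, A) = 121 (d(Z, A) = (3 + 8)² = 11² = 121)
v(31)/d(13, 87) = (-70 + 31² + 64*31)/121 = (-70 + 961 + 1984)*(1/121) = 2875*(1/121) = 2875/121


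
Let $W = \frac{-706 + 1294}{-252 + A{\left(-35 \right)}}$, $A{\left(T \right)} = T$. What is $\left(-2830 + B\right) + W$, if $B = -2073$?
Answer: $- \frac{201107}{41} \approx -4905.0$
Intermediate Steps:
$W = - \frac{84}{41}$ ($W = \frac{-706 + 1294}{-252 - 35} = \frac{588}{-287} = 588 \left(- \frac{1}{287}\right) = - \frac{84}{41} \approx -2.0488$)
$\left(-2830 + B\right) + W = \left(-2830 - 2073\right) - \frac{84}{41} = -4903 - \frac{84}{41} = - \frac{201107}{41}$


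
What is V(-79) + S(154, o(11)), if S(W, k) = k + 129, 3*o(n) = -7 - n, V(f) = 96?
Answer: 219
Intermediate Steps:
o(n) = -7/3 - n/3 (o(n) = (-7 - n)/3 = -7/3 - n/3)
S(W, k) = 129 + k
V(-79) + S(154, o(11)) = 96 + (129 + (-7/3 - 1/3*11)) = 96 + (129 + (-7/3 - 11/3)) = 96 + (129 - 6) = 96 + 123 = 219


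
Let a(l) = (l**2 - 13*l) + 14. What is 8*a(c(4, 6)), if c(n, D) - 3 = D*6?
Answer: 8224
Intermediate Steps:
c(n, D) = 3 + 6*D (c(n, D) = 3 + D*6 = 3 + 6*D)
a(l) = 14 + l**2 - 13*l
8*a(c(4, 6)) = 8*(14 + (3 + 6*6)**2 - 13*(3 + 6*6)) = 8*(14 + (3 + 36)**2 - 13*(3 + 36)) = 8*(14 + 39**2 - 13*39) = 8*(14 + 1521 - 507) = 8*1028 = 8224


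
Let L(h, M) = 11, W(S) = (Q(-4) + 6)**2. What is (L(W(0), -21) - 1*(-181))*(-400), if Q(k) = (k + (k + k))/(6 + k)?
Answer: -76800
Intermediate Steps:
Q(k) = 3*k/(6 + k) (Q(k) = (k + 2*k)/(6 + k) = (3*k)/(6 + k) = 3*k/(6 + k))
W(S) = 0 (W(S) = (3*(-4)/(6 - 4) + 6)**2 = (3*(-4)/2 + 6)**2 = (3*(-4)*(1/2) + 6)**2 = (-6 + 6)**2 = 0**2 = 0)
(L(W(0), -21) - 1*(-181))*(-400) = (11 - 1*(-181))*(-400) = (11 + 181)*(-400) = 192*(-400) = -76800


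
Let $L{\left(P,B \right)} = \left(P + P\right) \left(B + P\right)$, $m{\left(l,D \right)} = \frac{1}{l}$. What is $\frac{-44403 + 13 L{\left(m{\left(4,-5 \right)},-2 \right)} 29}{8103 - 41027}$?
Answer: $\frac{357863}{263392} \approx 1.3587$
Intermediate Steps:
$L{\left(P,B \right)} = 2 P \left(B + P\right)$
$\frac{-44403 + 13 L{\left(m{\left(4,-5 \right)},-2 \right)} 29}{8103 - 41027} = \frac{-44403 + 13 \frac{2 \left(-2 + \frac{1}{4}\right)}{4} \cdot 29}{8103 - 41027} = \frac{-44403 + 13 \cdot 2 \cdot \frac{1}{4} \left(-2 + \frac{1}{4}\right) 29}{-32924} = \left(-44403 + 13 \cdot 2 \cdot \frac{1}{4} \left(- \frac{7}{4}\right) 29\right) \left(- \frac{1}{32924}\right) = \left(-44403 + 13 \left(- \frac{7}{8}\right) 29\right) \left(- \frac{1}{32924}\right) = \left(-44403 - \frac{2639}{8}\right) \left(- \frac{1}{32924}\right) = \left(- \frac{357863}{8}\right) \left(- \frac{1}{32924}\right) = \frac{357863}{263392}$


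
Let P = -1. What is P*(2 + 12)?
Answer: -14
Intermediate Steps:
P*(2 + 12) = -(2 + 12) = -1*14 = -14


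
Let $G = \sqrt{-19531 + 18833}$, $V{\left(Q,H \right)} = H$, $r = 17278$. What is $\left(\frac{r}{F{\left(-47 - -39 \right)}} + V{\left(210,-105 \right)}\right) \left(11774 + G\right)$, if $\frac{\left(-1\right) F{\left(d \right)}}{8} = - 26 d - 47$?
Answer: $- \frac{64133819}{46} - \frac{76259 i \sqrt{698}}{644} \approx -1.3942 \cdot 10^{6} - 3128.5 i$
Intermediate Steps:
$F{\left(d \right)} = 376 + 208 d$ ($F{\left(d \right)} = - 8 \left(- 26 d - 47\right) = - 8 \left(-47 - 26 d\right) = 376 + 208 d$)
$G = i \sqrt{698}$ ($G = \sqrt{-698} = i \sqrt{698} \approx 26.42 i$)
$\left(\frac{r}{F{\left(-47 - -39 \right)}} + V{\left(210,-105 \right)}\right) \left(11774 + G\right) = \left(\frac{17278}{376 + 208 \left(-47 - -39\right)} - 105\right) \left(11774 + i \sqrt{698}\right) = \left(\frac{17278}{376 + 208 \left(-47 + 39\right)} - 105\right) \left(11774 + i \sqrt{698}\right) = \left(\frac{17278}{376 + 208 \left(-8\right)} - 105\right) \left(11774 + i \sqrt{698}\right) = \left(\frac{17278}{376 - 1664} - 105\right) \left(11774 + i \sqrt{698}\right) = \left(\frac{17278}{-1288} - 105\right) \left(11774 + i \sqrt{698}\right) = \left(17278 \left(- \frac{1}{1288}\right) - 105\right) \left(11774 + i \sqrt{698}\right) = \left(- \frac{8639}{644} - 105\right) \left(11774 + i \sqrt{698}\right) = - \frac{76259 \left(11774 + i \sqrt{698}\right)}{644} = - \frac{64133819}{46} - \frac{76259 i \sqrt{698}}{644}$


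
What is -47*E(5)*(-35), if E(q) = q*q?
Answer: 41125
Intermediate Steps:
E(q) = q**2
-47*E(5)*(-35) = -47*5**2*(-35) = -47*25*(-35) = -1175*(-35) = 41125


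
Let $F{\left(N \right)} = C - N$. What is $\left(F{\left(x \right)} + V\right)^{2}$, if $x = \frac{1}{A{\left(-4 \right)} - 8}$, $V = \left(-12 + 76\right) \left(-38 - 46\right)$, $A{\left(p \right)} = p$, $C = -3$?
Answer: $\frac{4166315209}{144} \approx 2.8933 \cdot 10^{7}$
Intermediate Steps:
$V = -5376$ ($V = 64 \left(-84\right) = -5376$)
$x = - \frac{1}{12}$ ($x = \frac{1}{-4 - 8} = \frac{1}{-12} = - \frac{1}{12} \approx -0.083333$)
$F{\left(N \right)} = -3 - N$
$\left(F{\left(x \right)} + V\right)^{2} = \left(\left(-3 - - \frac{1}{12}\right) - 5376\right)^{2} = \left(\left(-3 + \frac{1}{12}\right) - 5376\right)^{2} = \left(- \frac{35}{12} - 5376\right)^{2} = \left(- \frac{64547}{12}\right)^{2} = \frac{4166315209}{144}$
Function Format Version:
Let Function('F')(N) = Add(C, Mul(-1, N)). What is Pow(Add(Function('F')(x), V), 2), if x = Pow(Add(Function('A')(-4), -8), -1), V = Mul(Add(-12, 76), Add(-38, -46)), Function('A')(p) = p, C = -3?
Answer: Rational(4166315209, 144) ≈ 2.8933e+7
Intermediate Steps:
V = -5376 (V = Mul(64, -84) = -5376)
x = Rational(-1, 12) (x = Pow(Add(-4, -8), -1) = Pow(-12, -1) = Rational(-1, 12) ≈ -0.083333)
Function('F')(N) = Add(-3, Mul(-1, N))
Pow(Add(Function('F')(x), V), 2) = Pow(Add(Add(-3, Mul(-1, Rational(-1, 12))), -5376), 2) = Pow(Add(Add(-3, Rational(1, 12)), -5376), 2) = Pow(Add(Rational(-35, 12), -5376), 2) = Pow(Rational(-64547, 12), 2) = Rational(4166315209, 144)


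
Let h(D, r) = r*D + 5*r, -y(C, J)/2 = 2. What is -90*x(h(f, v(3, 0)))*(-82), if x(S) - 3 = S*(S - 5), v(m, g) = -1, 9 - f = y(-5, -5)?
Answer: 3077460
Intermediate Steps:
y(C, J) = -4 (y(C, J) = -2*2 = -4)
f = 13 (f = 9 - 1*(-4) = 9 + 4 = 13)
h(D, r) = 5*r + D*r (h(D, r) = D*r + 5*r = 5*r + D*r)
x(S) = 3 + S*(-5 + S) (x(S) = 3 + S*(S - 5) = 3 + S*(-5 + S))
-90*x(h(f, v(3, 0)))*(-82) = -90*(3 + (-(5 + 13))² - (-5)*(5 + 13))*(-82) = -90*(3 + (-1*18)² - (-5)*18)*(-82) = -90*(3 + (-18)² - 5*(-18))*(-82) = -90*(3 + 324 + 90)*(-82) = -90*417*(-82) = -37530*(-82) = 3077460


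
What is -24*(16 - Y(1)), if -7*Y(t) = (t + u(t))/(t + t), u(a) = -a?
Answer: -384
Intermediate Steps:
Y(t) = 0 (Y(t) = -(t - t)/(7*(t + t)) = -0/(2*t) = -0*1/(2*t) = -⅐*0 = 0)
-24*(16 - Y(1)) = -24*(16 - 1*0) = -24*(16 + 0) = -24*16 = -384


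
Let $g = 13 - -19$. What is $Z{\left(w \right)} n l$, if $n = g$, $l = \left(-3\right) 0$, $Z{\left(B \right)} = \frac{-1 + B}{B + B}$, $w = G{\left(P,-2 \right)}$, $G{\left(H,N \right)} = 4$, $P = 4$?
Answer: $0$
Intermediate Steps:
$w = 4$
$Z{\left(B \right)} = \frac{-1 + B}{2 B}$
$g = 32$ ($g = 13 + 19 = 32$)
$l = 0$
$n = 32$
$Z{\left(w \right)} n l = \frac{-1 + 4}{2 \cdot 4} \cdot 32 \cdot 0 = \frac{1}{2} \cdot \frac{1}{4} \cdot 3 \cdot 32 \cdot 0 = \frac{3}{8} \cdot 32 \cdot 0 = 12 \cdot 0 = 0$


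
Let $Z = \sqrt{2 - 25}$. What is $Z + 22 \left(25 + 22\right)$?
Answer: $1034 + i \sqrt{23} \approx 1034.0 + 4.7958 i$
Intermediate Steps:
$Z = i \sqrt{23}$ ($Z = \sqrt{-23} = i \sqrt{23} \approx 4.7958 i$)
$Z + 22 \left(25 + 22\right) = i \sqrt{23} + 22 \left(25 + 22\right) = i \sqrt{23} + 22 \cdot 47 = i \sqrt{23} + 1034 = 1034 + i \sqrt{23}$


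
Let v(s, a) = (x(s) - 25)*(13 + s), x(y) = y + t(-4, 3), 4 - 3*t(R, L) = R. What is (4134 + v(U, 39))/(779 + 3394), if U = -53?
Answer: 21442/12519 ≈ 1.7128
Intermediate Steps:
t(R, L) = 4/3 - R/3
x(y) = 8/3 + y (x(y) = y + (4/3 - 1/3*(-4)) = y + (4/3 + 4/3) = y + 8/3 = 8/3 + y)
v(s, a) = (13 + s)*(-67/3 + s) (v(s, a) = ((8/3 + s) - 25)*(13 + s) = (-67/3 + s)*(13 + s) = (13 + s)*(-67/3 + s))
(4134 + v(U, 39))/(779 + 3394) = (4134 + (-871/3 + (-53)**2 - 28/3*(-53)))/(779 + 3394) = (4134 + (-871/3 + 2809 + 1484/3))/4173 = (4134 + 9040/3)*(1/4173) = (21442/3)*(1/4173) = 21442/12519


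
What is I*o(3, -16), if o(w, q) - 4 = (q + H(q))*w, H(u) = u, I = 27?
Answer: -2484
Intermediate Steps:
o(w, q) = 4 + 2*q*w (o(w, q) = 4 + (q + q)*w = 4 + (2*q)*w = 4 + 2*q*w)
I*o(3, -16) = 27*(4 + 2*(-16)*3) = 27*(4 - 96) = 27*(-92) = -2484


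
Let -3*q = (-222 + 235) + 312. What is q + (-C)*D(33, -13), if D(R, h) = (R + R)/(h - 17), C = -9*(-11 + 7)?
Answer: -437/15 ≈ -29.133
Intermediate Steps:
C = 36 (C = -9*(-4) = 36)
D(R, h) = 2*R/(-17 + h) (D(R, h) = (2*R)/(-17 + h) = 2*R/(-17 + h))
q = -325/3 (q = -((-222 + 235) + 312)/3 = -(13 + 312)/3 = -⅓*325 = -325/3 ≈ -108.33)
q + (-C)*D(33, -13) = -325/3 + (-1*36)*(2*33/(-17 - 13)) = -325/3 - 72*33/(-30) = -325/3 - 72*33*(-1)/30 = -325/3 - 36*(-11/5) = -325/3 + 396/5 = -437/15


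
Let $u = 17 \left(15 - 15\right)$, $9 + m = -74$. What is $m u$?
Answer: $0$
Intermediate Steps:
$m = -83$ ($m = -9 - 74 = -83$)
$u = 0$ ($u = 17 \cdot 0 = 0$)
$m u = \left(-83\right) 0 = 0$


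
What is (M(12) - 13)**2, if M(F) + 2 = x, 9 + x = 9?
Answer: 225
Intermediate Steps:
x = 0 (x = -9 + 9 = 0)
M(F) = -2 (M(F) = -2 + 0 = -2)
(M(12) - 13)**2 = (-2 - 13)**2 = (-15)**2 = 225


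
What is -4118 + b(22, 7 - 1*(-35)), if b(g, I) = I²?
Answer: -2354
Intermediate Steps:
-4118 + b(22, 7 - 1*(-35)) = -4118 + (7 - 1*(-35))² = -4118 + (7 + 35)² = -4118 + 42² = -4118 + 1764 = -2354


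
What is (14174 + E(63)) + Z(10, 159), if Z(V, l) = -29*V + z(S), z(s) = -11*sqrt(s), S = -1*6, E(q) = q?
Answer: 13947 - 11*I*sqrt(6) ≈ 13947.0 - 26.944*I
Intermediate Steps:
S = -6
Z(V, l) = -29*V - 11*I*sqrt(6)
(14174 + E(63)) + Z(10, 159) = (14174 + 63) + (-29*10 - 11*I*sqrt(6)) = 14237 + (-290 - 11*I*sqrt(6)) = 13947 - 11*I*sqrt(6)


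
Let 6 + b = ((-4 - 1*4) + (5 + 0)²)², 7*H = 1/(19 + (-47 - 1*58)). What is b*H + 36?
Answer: 21389/602 ≈ 35.530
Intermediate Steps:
H = -1/602 (H = 1/(7*(19 + (-47 - 1*58))) = 1/(7*(19 + (-47 - 58))) = 1/(7*(19 - 105)) = (⅐)/(-86) = (⅐)*(-1/86) = -1/602 ≈ -0.0016611)
b = 283 (b = -6 + ((-4 - 1*4) + (5 + 0)²)² = -6 + ((-4 - 4) + 5²)² = -6 + (-8 + 25)² = -6 + 17² = -6 + 289 = 283)
b*H + 36 = 283*(-1/602) + 36 = -283/602 + 36 = 21389/602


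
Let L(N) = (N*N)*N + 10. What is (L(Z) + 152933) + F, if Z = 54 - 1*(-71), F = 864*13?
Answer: 2117300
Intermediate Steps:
F = 11232
Z = 125 (Z = 54 + 71 = 125)
L(N) = 10 + N**3 (L(N) = N**2*N + 10 = N**3 + 10 = 10 + N**3)
(L(Z) + 152933) + F = ((10 + 125**3) + 152933) + 11232 = ((10 + 1953125) + 152933) + 11232 = (1953135 + 152933) + 11232 = 2106068 + 11232 = 2117300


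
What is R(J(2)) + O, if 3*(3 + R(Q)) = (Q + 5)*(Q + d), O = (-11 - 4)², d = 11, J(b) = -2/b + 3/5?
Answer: 17869/75 ≈ 238.25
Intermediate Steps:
J(b) = ⅗ - 2/b (J(b) = -2/b + 3*(⅕) = -2/b + ⅗ = ⅗ - 2/b)
O = 225 (O = (-15)² = 225)
R(Q) = -3 + (5 + Q)*(11 + Q)/3 (R(Q) = -3 + ((Q + 5)*(Q + 11))/3 = -3 + ((5 + Q)*(11 + Q))/3 = -3 + (5 + Q)*(11 + Q)/3)
R(J(2)) + O = (46/3 + (⅗ - 2/2)²/3 + 16*(⅗ - 2/2)/3) + 225 = (46/3 + (⅗ - 2*½)²/3 + 16*(⅗ - 2*½)/3) + 225 = (46/3 + (⅗ - 1)²/3 + 16*(⅗ - 1)/3) + 225 = (46/3 + (-⅖)²/3 + (16/3)*(-⅖)) + 225 = (46/3 + (⅓)*(4/25) - 32/15) + 225 = (46/3 + 4/75 - 32/15) + 225 = 994/75 + 225 = 17869/75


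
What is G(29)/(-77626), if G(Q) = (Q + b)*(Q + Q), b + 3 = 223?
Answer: -7221/38813 ≈ -0.18605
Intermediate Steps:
b = 220 (b = -3 + 223 = 220)
G(Q) = 2*Q*(220 + Q) (G(Q) = (Q + 220)*(Q + Q) = (220 + Q)*(2*Q) = 2*Q*(220 + Q))
G(29)/(-77626) = (2*29*(220 + 29))/(-77626) = (2*29*249)*(-1/77626) = 14442*(-1/77626) = -7221/38813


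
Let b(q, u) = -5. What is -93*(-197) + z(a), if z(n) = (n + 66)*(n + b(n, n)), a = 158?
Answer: 52593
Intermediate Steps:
z(n) = (-5 + n)*(66 + n) (z(n) = (n + 66)*(n - 5) = (66 + n)*(-5 + n) = (-5 + n)*(66 + n))
-93*(-197) + z(a) = -93*(-197) + (-330 + 158² + 61*158) = 18321 + (-330 + 24964 + 9638) = 18321 + 34272 = 52593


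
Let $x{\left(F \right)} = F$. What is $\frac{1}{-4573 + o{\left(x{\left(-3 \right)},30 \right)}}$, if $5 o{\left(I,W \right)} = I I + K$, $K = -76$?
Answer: $- \frac{5}{22932} \approx -0.00021804$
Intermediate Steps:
$o{\left(I,W \right)} = - \frac{76}{5} + \frac{I^{2}}{5}$ ($o{\left(I,W \right)} = \frac{I I - 76}{5} = \frac{I^{2} - 76}{5} = \frac{-76 + I^{2}}{5} = - \frac{76}{5} + \frac{I^{2}}{5}$)
$\frac{1}{-4573 + o{\left(x{\left(-3 \right)},30 \right)}} = \frac{1}{-4573 - \left(\frac{76}{5} - \frac{\left(-3\right)^{2}}{5}\right)} = \frac{1}{-4573 + \left(- \frac{76}{5} + \frac{1}{5} \cdot 9\right)} = \frac{1}{-4573 + \left(- \frac{76}{5} + \frac{9}{5}\right)} = \frac{1}{-4573 - \frac{67}{5}} = \frac{1}{- \frac{22932}{5}} = - \frac{5}{22932}$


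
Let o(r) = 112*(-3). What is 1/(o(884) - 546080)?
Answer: -1/546416 ≈ -1.8301e-6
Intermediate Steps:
o(r) = -336
1/(o(884) - 546080) = 1/(-336 - 546080) = 1/(-546416) = -1/546416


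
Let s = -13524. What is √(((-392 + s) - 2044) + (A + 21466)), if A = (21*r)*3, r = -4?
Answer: √5254 ≈ 72.484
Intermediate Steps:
A = -252 (A = (21*(-4))*3 = -84*3 = -252)
√(((-392 + s) - 2044) + (A + 21466)) = √(((-392 - 13524) - 2044) + (-252 + 21466)) = √((-13916 - 2044) + 21214) = √(-15960 + 21214) = √5254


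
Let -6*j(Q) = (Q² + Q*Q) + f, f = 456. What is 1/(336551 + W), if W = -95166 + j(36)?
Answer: 1/240877 ≈ 4.1515e-6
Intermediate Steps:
j(Q) = -76 - Q²/3 (j(Q) = -((Q² + Q*Q) + 456)/6 = -((Q² + Q²) + 456)/6 = -(2*Q² + 456)/6 = -(456 + 2*Q²)/6 = -76 - Q²/3)
W = -95674 (W = -95166 + (-76 - ⅓*36²) = -95166 + (-76 - ⅓*1296) = -95166 + (-76 - 432) = -95166 - 508 = -95674)
1/(336551 + W) = 1/(336551 - 95674) = 1/240877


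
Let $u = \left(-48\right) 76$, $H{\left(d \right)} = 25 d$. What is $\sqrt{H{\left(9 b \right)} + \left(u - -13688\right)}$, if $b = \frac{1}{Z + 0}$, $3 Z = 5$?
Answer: $5 \sqrt{407} \approx 100.87$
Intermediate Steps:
$Z = \frac{5}{3}$ ($Z = \frac{1}{3} \cdot 5 = \frac{5}{3} \approx 1.6667$)
$b = \frac{3}{5}$ ($b = \frac{1}{\frac{5}{3} + 0} = \frac{1}{\frac{5}{3}} = \frac{3}{5} \approx 0.6$)
$u = -3648$
$\sqrt{H{\left(9 b \right)} + \left(u - -13688\right)} = \sqrt{25 \cdot 9 \cdot \frac{3}{5} - -10040} = \sqrt{25 \cdot \frac{27}{5} + \left(-3648 + 13688\right)} = \sqrt{135 + 10040} = \sqrt{10175} = 5 \sqrt{407}$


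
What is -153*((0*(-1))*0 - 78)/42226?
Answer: 5967/21113 ≈ 0.28262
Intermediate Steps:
-153*((0*(-1))*0 - 78)/42226 = -153*(0*0 - 78)*(1/42226) = -153*(0 - 78)*(1/42226) = -153*(-78)*(1/42226) = 11934*(1/42226) = 5967/21113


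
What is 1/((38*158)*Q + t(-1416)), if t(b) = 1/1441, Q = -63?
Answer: -1441/545061131 ≈ -2.6437e-6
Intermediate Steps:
t(b) = 1/1441
1/((38*158)*Q + t(-1416)) = 1/((38*158)*(-63) + 1/1441) = 1/(6004*(-63) + 1/1441) = 1/(-378252 + 1/1441) = 1/(-545061131/1441) = -1441/545061131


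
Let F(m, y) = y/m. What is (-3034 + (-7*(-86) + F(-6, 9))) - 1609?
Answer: -8085/2 ≈ -4042.5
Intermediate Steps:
(-3034 + (-7*(-86) + F(-6, 9))) - 1609 = (-3034 + (-7*(-86) + 9/(-6))) - 1609 = (-3034 + (602 + 9*(-⅙))) - 1609 = (-3034 + (602 - 3/2)) - 1609 = (-3034 + 1201/2) - 1609 = -4867/2 - 1609 = -8085/2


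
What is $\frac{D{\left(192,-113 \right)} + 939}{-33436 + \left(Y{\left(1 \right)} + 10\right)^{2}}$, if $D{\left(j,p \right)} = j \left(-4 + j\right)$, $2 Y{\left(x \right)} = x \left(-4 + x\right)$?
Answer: $- \frac{9876}{8897} \approx -1.11$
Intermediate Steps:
$Y{\left(x \right)} = \frac{x \left(-4 + x\right)}{2}$
$\frac{D{\left(192,-113 \right)} + 939}{-33436 + \left(Y{\left(1 \right)} + 10\right)^{2}} = \frac{192 \left(-4 + 192\right) + 939}{-33436 + \left(\frac{1}{2} \cdot 1 \left(-4 + 1\right) + 10\right)^{2}} = \frac{192 \cdot 188 + 939}{-33436 + \left(\frac{1}{2} \cdot 1 \left(-3\right) + 10\right)^{2}} = \frac{36096 + 939}{-33436 + \left(- \frac{3}{2} + 10\right)^{2}} = \frac{37035}{-33436 + \left(\frac{17}{2}\right)^{2}} = \frac{37035}{-33436 + \frac{289}{4}} = \frac{37035}{- \frac{133455}{4}} = 37035 \left(- \frac{4}{133455}\right) = - \frac{9876}{8897}$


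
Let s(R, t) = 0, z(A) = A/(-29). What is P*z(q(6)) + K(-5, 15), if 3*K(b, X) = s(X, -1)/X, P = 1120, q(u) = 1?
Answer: -1120/29 ≈ -38.621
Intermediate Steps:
z(A) = -A/29 (z(A) = A*(-1/29) = -A/29)
K(b, X) = 0 (K(b, X) = (0/X)/3 = (1/3)*0 = 0)
P*z(q(6)) + K(-5, 15) = 1120*(-1/29*1) + 0 = 1120*(-1/29) + 0 = -1120/29 + 0 = -1120/29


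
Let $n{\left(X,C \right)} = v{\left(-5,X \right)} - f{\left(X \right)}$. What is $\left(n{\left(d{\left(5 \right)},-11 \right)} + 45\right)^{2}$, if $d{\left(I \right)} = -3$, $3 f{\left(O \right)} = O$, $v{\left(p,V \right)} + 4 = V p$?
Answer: $3249$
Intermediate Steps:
$v{\left(p,V \right)} = -4 + V p$
$f{\left(O \right)} = \frac{O}{3}$
$n{\left(X,C \right)} = -4 - \frac{16 X}{3}$ ($n{\left(X,C \right)} = \left(-4 + X \left(-5\right)\right) - \frac{X}{3} = \left(-4 - 5 X\right) - \frac{X}{3} = -4 - \frac{16 X}{3}$)
$\left(n{\left(d{\left(5 \right)},-11 \right)} + 45\right)^{2} = \left(\left(-4 - -16\right) + 45\right)^{2} = \left(\left(-4 + 16\right) + 45\right)^{2} = \left(12 + 45\right)^{2} = 57^{2} = 3249$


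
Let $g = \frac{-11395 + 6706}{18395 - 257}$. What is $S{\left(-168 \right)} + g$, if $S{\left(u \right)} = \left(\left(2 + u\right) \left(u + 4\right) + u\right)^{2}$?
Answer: $\frac{4425836062693}{6046} \approx 7.3203 \cdot 10^{8}$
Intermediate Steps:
$S{\left(u \right)} = \left(u + \left(2 + u\right) \left(4 + u\right)\right)^{2}$ ($S{\left(u \right)} = \left(\left(2 + u\right) \left(4 + u\right) + u\right)^{2} = \left(u + \left(2 + u\right) \left(4 + u\right)\right)^{2}$)
$g = - \frac{1563}{6046}$ ($g = - \frac{4689}{18138} = \left(-4689\right) \frac{1}{18138} = - \frac{1563}{6046} \approx -0.25852$)
$S{\left(-168 \right)} + g = \left(8 + \left(-168\right)^{2} + 7 \left(-168\right)\right)^{2} - \frac{1563}{6046} = \left(8 + 28224 - 1176\right)^{2} - \frac{1563}{6046} = 27056^{2} - \frac{1563}{6046} = 732027136 - \frac{1563}{6046} = \frac{4425836062693}{6046}$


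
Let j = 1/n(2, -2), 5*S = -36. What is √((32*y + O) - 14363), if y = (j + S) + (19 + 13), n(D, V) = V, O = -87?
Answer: I*√341810/5 ≈ 116.93*I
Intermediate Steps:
S = -36/5 (S = (⅕)*(-36) = -36/5 ≈ -7.2000)
j = -½ (j = 1/(-2) = -½ ≈ -0.50000)
y = 243/10 (y = (-½ - 36/5) + (19 + 13) = -77/10 + 32 = 243/10 ≈ 24.300)
√((32*y + O) - 14363) = √((32*(243/10) - 87) - 14363) = √((3888/5 - 87) - 14363) = √(3453/5 - 14363) = √(-68362/5) = I*√341810/5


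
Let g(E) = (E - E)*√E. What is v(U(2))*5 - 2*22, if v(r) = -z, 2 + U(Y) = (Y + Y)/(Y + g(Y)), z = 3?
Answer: -59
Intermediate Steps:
g(E) = 0 (g(E) = 0*√E = 0)
U(Y) = 0 (U(Y) = -2 + (Y + Y)/(Y + 0) = -2 + (2*Y)/Y = -2 + 2 = 0)
v(r) = -3 (v(r) = -1*3 = -3)
v(U(2))*5 - 2*22 = -3*5 - 2*22 = -15 - 44 = -59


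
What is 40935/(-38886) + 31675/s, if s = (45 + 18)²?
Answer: 50916335/7349454 ≈ 6.9279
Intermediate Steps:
s = 3969 (s = 63² = 3969)
40935/(-38886) + 31675/s = 40935/(-38886) + 31675/3969 = 40935*(-1/38886) + 31675*(1/3969) = -13645/12962 + 4525/567 = 50916335/7349454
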